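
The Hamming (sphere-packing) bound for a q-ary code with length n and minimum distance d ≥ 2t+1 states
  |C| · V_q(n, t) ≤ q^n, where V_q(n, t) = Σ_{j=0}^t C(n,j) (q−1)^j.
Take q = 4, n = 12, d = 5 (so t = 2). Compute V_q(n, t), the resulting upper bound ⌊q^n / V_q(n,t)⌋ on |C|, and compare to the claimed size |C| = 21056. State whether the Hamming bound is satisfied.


V_q(n, t) = 631, q^n = 16777216, Hamming bound = 26588, |C| = 21056 ≤ bound (satisfied).

Step 1: Compute V_q(n, t) = Σ_{j=0}^2 C(n, j) (q−1)^j.
  j = 0: C(12,0)·(3)^0 = 1·1 = 1.
  j = 1: C(12,1)·(3)^1 = 12·3 = 36.
  j = 2: C(12,2)·(3)^2 = 66·9 = 594.
  V_q(n, t) = 1 + 36 + 594 = 631.
Step 2: q^n = 4^12 = 16777216.
Step 3: Hamming bound ⌊q^n / V_q(n,t)⌋ = ⌊16777216/631⌋ = 26588.
Step 4: Compare |C| = 21056 to 26588: satisfied.
The claimed |C| lies below the Hamming bound.


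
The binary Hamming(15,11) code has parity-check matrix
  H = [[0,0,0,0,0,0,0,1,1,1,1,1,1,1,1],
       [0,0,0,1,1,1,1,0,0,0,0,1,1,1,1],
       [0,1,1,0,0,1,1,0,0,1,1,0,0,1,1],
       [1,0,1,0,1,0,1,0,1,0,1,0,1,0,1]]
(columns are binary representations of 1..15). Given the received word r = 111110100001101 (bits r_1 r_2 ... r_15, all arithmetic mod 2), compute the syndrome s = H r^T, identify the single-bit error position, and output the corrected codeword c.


s = (1, 0, 0, 0)^T, error position = 8, corrected codeword c = 111110110001101

Compute s = H r^T mod 2 one row at a time:
  s_1 = 0 + 0 + 0 + 0 + 1 + 1 + 0 + 1 = 3 ≡ 1 (mod 2).
  s_2 = 1 + 1 + 0 + 1 + 1 + 1 + 0 + 1 = 6 ≡ 0 (mod 2).
  s_3 = 1 + 1 + 0 + 1 + 0 + 0 + 0 + 1 = 4 ≡ 0 (mod 2).
  s_4 = 1 + 1 + 1 + 1 + 0 + 0 + 1 + 1 = 6 ≡ 0 (mod 2).
s = (1, 0, 0, 0)^T — this equals column 8 of H (binary 1000), so error is at position 8.
Correct: flip bit 8 of r = 111110100001101 to get c = 111110110001101.


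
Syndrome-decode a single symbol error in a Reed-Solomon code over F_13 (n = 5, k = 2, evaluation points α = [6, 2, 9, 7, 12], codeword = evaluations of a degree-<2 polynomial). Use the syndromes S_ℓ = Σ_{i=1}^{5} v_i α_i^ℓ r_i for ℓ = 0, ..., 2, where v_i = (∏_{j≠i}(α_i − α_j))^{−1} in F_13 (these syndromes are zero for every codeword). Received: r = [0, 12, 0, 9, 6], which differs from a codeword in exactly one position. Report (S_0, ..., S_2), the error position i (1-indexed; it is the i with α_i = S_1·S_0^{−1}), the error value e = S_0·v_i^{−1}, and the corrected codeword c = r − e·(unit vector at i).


S = (1, 6, 10), error at position 1, error magnitude e = 6, c = [7, 12, 0, 9, 6].

Step 1: column multipliers v_i = (∏_{j≠i}(α_i − α_j))^{−1} mod 13.
  i = 1 (α = 6): (6−2)(6−9)(6−7)(6−12) = 4·(−3)·(−1)·(−6) = −72 ≡ 6, so v_1 = 6^{−1} = 11 (mod 13).
  i = 2 (α = 2): (2−6)(2−9)(2−7)(2−12) = (−4)·(−7)·(−5)·(−10) = 1400 ≡ 9, so v_2 = 9^{−1} = 3 (mod 13).
  i = 3 (α = 9): (9−6)(9−2)(9−7)(9−12) = 3·7·2·(−3) = −126 ≡ 4, so v_3 = 4^{−1} = 10 (mod 13).
  i = 4 (α = 7): (7−6)(7−2)(7−9)(7−12) = 1·5·(−2)·(−5) = 50 ≡ 11, so v_4 = 11^{−1} = 6 (mod 13).
  i = 5 (α = 12): (12−6)(12−2)(12−9)(12−7) = 6·10·3·5 = 900 ≡ 3, so v_5 = 3^{−1} = 9 (mod 13).
  v = [11, 3, 10, 6, 9].
Step 2: syndromes of r = [0, 12, 0, 9, 6] (all sums mod 13).
  S_0 = Σ v_i r_i = 11·0 + 3·12 + 10·0 + 6·9 + 9·6 = 144 ≡ 1.
  S_1 = Σ v_i α_i r_i = 11·6·0 + 3·2·12 + 10·9·0 + 6·7·9 + 9·12·6 = 1098 ≡ 6.
  α_i^2 mod 13 = [10, 4, 3, 10, 1].
  S_2 = Σ v_i α_i^2 r_i = 11·10·0 + 3·4·12 + 10·3·0 + 6·10·9 + 9·1·6 = 738 ≡ 10.
  S = (1, 6, 10) ≠ 0, so r is not a codeword (an error is present).
Step 3: locate the error. For a single error e at position i, S_ℓ = v_i·e·α_i^ℓ, so α_err = S_1/S_0.
  S_0^{−1} = 1^{−1} = 1 (mod 13), so α_err = 6·1 = 6 ≡ 6 = α_1. Error position i = 1.
  Consistency check: S_2/S_1 = 10·11 = 110 ≡ 6 = α_err ✓ (single-error assumption holds).
Step 4: error magnitude e = S_0/v_1 = S_0·∏_{j≠1}(α_1 − α_j) = 1·6 = 6 ≡ 6 (mod 13).
Step 5: correct position 1: c_1 = r_1 − e = 0 − 6 ≡ 7 (mod 13). Hence c = [7, 12, 0, 9, 6].
  Check: interpolating c through the α_i gives m(x) = 8 + 2·x (degree < 2) with m(α_i) = c_i for every i, so c is indeed a codeword.


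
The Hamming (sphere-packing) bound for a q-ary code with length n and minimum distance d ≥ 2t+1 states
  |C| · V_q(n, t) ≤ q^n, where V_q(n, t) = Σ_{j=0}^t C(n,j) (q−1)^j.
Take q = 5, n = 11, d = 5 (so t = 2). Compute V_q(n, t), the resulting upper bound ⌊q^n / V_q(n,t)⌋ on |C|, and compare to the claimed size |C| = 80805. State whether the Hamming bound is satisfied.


V_q(n, t) = 925, q^n = 48828125, Hamming bound = 52787, |C| = 80805 > bound (violated).

Step 1: Compute V_q(n, t) = Σ_{j=0}^2 C(n, j) (q−1)^j.
  j = 0: C(11,0)·(4)^0 = 1·1 = 1.
  j = 1: C(11,1)·(4)^1 = 11·4 = 44.
  j = 2: C(11,2)·(4)^2 = 55·16 = 880.
  V_q(n, t) = 1 + 44 + 880 = 925.
Step 2: q^n = 5^11 = 48828125.
Step 3: Hamming bound ⌊q^n / V_q(n,t)⌋ = ⌊48828125/925⌋ = 52787.
Step 4: Compare |C| = 80805 to 52787: violated.
The claimed |C| lies above the Hamming bound, so no 5-ary code of length 11 with d ≥ 5 can have 80805 codewords.


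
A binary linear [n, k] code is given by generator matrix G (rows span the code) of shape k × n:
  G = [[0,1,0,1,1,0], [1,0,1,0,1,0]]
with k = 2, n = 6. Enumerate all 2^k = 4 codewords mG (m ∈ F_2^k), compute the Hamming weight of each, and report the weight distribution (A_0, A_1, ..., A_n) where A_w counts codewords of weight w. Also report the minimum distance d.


Weight distribution: A_0 = 1, A_3 = 2, A_4 = 1. Minimum distance d = 3.

Enumerate all 2^2 = 4 messages m ∈ F_2^2.
For each, compute codeword c = mG in F_2^6, then tally its weight.
  m = 00 → c = 000000, weight = 0.
  m = 10 → c = 010110, weight = 3.
  m = 01 → c = 101010, weight = 3.
  m = 11 → c = 111100, weight = 4.
Tally weights:
  weight 0: 1 codewords.
  weight 3: 2 codewords.
  weight 4: 1 codewords.
Minimum distance d = smallest w > 0 with A_w > 0 = 3.
Sanity: Σ A_w = 4 = 2^2 = 4 ✓.


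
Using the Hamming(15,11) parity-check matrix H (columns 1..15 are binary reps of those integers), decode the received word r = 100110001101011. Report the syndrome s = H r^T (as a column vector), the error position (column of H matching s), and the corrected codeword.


s = (1, 1, 1, 0)^T, error position = 14, corrected codeword c = 100110001101001

Compute s = H r^T mod 2 one row at a time:
  s_1 = 0 + 1 + 1 + 0 + 1 + 0 + 1 + 1 = 5 ≡ 1 (mod 2).
  s_2 = 1 + 1 + 0 + 0 + 1 + 0 + 1 + 1 = 5 ≡ 1 (mod 2).
  s_3 = 0 + 0 + 0 + 0 + 1 + 0 + 1 + 1 = 3 ≡ 1 (mod 2).
  s_4 = 1 + 0 + 1 + 0 + 1 + 0 + 0 + 1 = 4 ≡ 0 (mod 2).
s = (1, 1, 1, 0)^T — this equals column 14 of H (binary 1110), so error is at position 14.
Correct: flip bit 14 of r = 100110001101011 to get c = 100110001101001.


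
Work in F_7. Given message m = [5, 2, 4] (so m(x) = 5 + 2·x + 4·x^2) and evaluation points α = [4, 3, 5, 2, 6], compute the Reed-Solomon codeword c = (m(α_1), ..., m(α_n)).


c = [0, 5, 3, 4, 0]

Message polynomial: m(x) = 5 + 2·x + 4·x^2 (mod 7).
For each evaluation point α_i, compute m(α_i) mod 7:
  α_1 = 4: Horner steps 4 → 4 → 0, so m(4) = 0.
  α_2 = 3: Horner steps 4 → 0 → 5, so m(3) = 5.
  α_3 = 5: Horner steps 4 → 1 → 3, so m(5) = 3.
  α_4 = 2: Horner steps 4 → 3 → 4, so m(2) = 4.
  α_5 = 6: Horner steps 4 → 5 → 0, so m(6) = 0.
Codeword c = [0, 5, 3, 4, 0] ∈ F_7^5.


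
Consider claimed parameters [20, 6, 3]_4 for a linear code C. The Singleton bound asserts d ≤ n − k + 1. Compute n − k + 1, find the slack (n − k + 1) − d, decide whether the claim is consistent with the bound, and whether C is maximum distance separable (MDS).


Singleton RHS = n − k + 1 = 15, slack = 12, bound satisfied, not MDS.

Singleton bound: d ≤ n − k + 1.
Here n = 20, k = 6, so n − k + 1 = 15.
Given d = 3, check d ≤ 15: YES.
Slack = (n − k + 1) − d = 12.
The code is NOT MDS (slack = 12 > 0).
Description: the claimed parameters are [20, 6, 3]_4; such a code would be non-MDS.


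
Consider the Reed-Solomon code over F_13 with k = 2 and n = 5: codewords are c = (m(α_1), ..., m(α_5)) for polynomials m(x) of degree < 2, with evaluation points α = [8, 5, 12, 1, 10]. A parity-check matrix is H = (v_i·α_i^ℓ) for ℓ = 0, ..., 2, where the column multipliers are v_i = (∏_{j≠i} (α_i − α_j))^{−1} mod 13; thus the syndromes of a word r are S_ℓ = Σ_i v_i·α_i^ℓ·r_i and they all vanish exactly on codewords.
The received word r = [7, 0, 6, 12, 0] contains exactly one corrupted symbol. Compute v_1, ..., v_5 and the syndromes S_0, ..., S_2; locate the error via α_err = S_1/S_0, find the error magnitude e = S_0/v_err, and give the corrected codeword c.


S = (6, 4, 7), error at position 2, error magnitude e = 2, c = [7, 11, 6, 12, 0].

Step 1: column multipliers v_i = (∏_{j≠i}(α_i − α_j))^{−1} mod 13.
  i = 1 (α = 8): (8−5)(8−12)(8−1)(8−10) = 3·(−4)·7·(−2) = 168 ≡ 12, so v_1 = 12^{−1} = 12 (mod 13).
  i = 2 (α = 5): (5−8)(5−12)(5−1)(5−10) = (−3)·(−7)·4·(−5) = −420 ≡ 9, so v_2 = 9^{−1} = 3 (mod 13).
  i = 3 (α = 12): (12−8)(12−5)(12−1)(12−10) = 4·7·11·2 = 616 ≡ 5, so v_3 = 5^{−1} = 8 (mod 13).
  i = 4 (α = 1): (1−8)(1−5)(1−12)(1−10) = (−7)·(−4)·(−11)·(−9) = 2772 ≡ 3, so v_4 = 3^{−1} = 9 (mod 13).
  i = 5 (α = 10): (10−8)(10−5)(10−12)(10−1) = 2·5·(−2)·9 = −180 ≡ 2, so v_5 = 2^{−1} = 7 (mod 13).
  v = [12, 3, 8, 9, 7].
Step 2: syndromes of r = [7, 0, 6, 12, 0] (all sums mod 13).
  S_0 = Σ v_i r_i = 12·7 + 3·0 + 8·6 + 9·12 + 7·0 = 240 ≡ 6.
  S_1 = Σ v_i α_i r_i = 12·8·7 + 3·5·0 + 8·12·6 + 9·1·12 + 7·10·0 = 1356 ≡ 4.
  α_i^2 mod 13 = [12, 12, 1, 1, 9].
  S_2 = Σ v_i α_i^2 r_i = 12·12·7 + 3·12·0 + 8·1·6 + 9·1·12 + 7·9·0 = 1164 ≡ 7.
  S = (6, 4, 7) ≠ 0, so r is not a codeword (an error is present).
Step 3: locate the error. For a single error e at position i, S_ℓ = v_i·e·α_i^ℓ, so α_err = S_1/S_0.
  S_0^{−1} = 6^{−1} = 11 (mod 13), so α_err = 4·11 = 44 ≡ 5 = α_2. Error position i = 2.
  Consistency check: S_2/S_1 = 7·10 = 70 ≡ 5 = α_err ✓ (single-error assumption holds).
Step 4: error magnitude e = S_0/v_2 = S_0·∏_{j≠2}(α_2 − α_j) = 6·9 = 54 ≡ 2 (mod 13).
Step 5: correct position 2: c_2 = r_2 − e = 0 − 2 ≡ 11 (mod 13). Hence c = [7, 11, 6, 12, 0].
  Check: interpolating c through the α_i gives m(x) = 9 + 3·x (degree < 2) with m(α_i) = c_i for every i, so c is indeed a codeword.


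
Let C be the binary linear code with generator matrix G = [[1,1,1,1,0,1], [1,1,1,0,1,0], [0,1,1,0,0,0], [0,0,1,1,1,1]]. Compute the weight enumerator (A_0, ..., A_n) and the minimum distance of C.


Weight distribution: A_0 = 1, A_1 = 2, A_2 = 2, A_3 = 4, A_4 = 5, A_5 = 2. Minimum distance d = 1.

Enumerate all 2^4 = 16 messages m ∈ F_2^4.
For each, compute codeword c = mG in F_2^6, then tally its weight.
  m = 0000 → c = 000000, weight = 0.
  m = 1000 → c = 111101, weight = 5.
  m = 0100 → c = 111010, weight = 4.
  m = 1100 → c = 000111, weight = 3.
  m = 0010 → c = 011000, weight = 2.
  m = 1010 → c = 100101, weight = 3.
  m = 0110 → c = 100010, weight = 2.
  m = 1110 → c = 011111, weight = 5.
  m = 0001 → c = 001111, weight = 4.
  m = 1001 → c = 110010, weight = 3.
  m = 0101 → c = 110101, weight = 4.
  m = 1101 → c = 001000, weight = 1.
  m = 0011 → c = 010111, weight = 4.
  m = 1011 → c = 101010, weight = 3.
  m = 0111 → c = 101101, weight = 4.
  m = 1111 → c = 010000, weight = 1.
Tally weights:
  weight 0: 1 codewords.
  weight 1: 2 codewords.
  weight 2: 2 codewords.
  weight 3: 4 codewords.
  weight 4: 5 codewords.
  weight 5: 2 codewords.
Minimum distance d = smallest w > 0 with A_w > 0 = 1.
Sanity: Σ A_w = 16 = 2^4 = 16 ✓.


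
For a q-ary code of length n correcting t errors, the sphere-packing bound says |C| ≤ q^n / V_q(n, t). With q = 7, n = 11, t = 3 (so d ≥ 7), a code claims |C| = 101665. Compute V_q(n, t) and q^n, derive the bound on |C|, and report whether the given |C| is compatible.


V_q(n, t) = 37687, q^n = 1977326743, Hamming bound = 52467, |C| = 101665 > bound (violated).

Step 1: Compute V_q(n, t) = Σ_{j=0}^3 C(n, j) (q−1)^j.
  j = 0: C(11,0)·(6)^0 = 1·1 = 1.
  j = 1: C(11,1)·(6)^1 = 11·6 = 66.
  j = 2: C(11,2)·(6)^2 = 55·36 = 1980.
  j = 3: C(11,3)·(6)^3 = 165·216 = 35640.
  V_q(n, t) = 1 + 66 + 1980 + 35640 = 37687.
Step 2: q^n = 7^11 = 1977326743.
Step 3: Hamming bound ⌊q^n / V_q(n,t)⌋ = ⌊1977326743/37687⌋ = 52467.
Step 4: Compare |C| = 101665 to 52467: violated.
The claimed |C| lies above the Hamming bound, so no 7-ary code of length 11 with d ≥ 7 can have 101665 codewords.


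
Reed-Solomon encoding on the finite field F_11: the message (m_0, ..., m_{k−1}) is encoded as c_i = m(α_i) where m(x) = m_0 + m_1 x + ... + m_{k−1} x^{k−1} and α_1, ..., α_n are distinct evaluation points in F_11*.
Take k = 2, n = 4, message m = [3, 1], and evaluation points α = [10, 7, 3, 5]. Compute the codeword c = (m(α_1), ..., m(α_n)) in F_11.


c = [2, 10, 6, 8]

Message polynomial: m(x) = 3 + 1·x (mod 11).
For each evaluation point α_i, compute m(α_i) mod 11:
  α_1 = 10: Horner steps 1 → 2, so m(10) = 2.
  α_2 = 7: Horner steps 1 → 10, so m(7) = 10.
  α_3 = 3: Horner steps 1 → 6, so m(3) = 6.
  α_4 = 5: Horner steps 1 → 8, so m(5) = 8.
Codeword c = [2, 10, 6, 8] ∈ F_11^4.


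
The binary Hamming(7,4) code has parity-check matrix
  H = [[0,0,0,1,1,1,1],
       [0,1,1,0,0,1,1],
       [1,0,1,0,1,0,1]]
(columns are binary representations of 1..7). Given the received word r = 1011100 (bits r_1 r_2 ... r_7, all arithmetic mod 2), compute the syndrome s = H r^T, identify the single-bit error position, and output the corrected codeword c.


s = (0, 1, 1)^T, error position = 3, corrected codeword c = 1001100

Compute s = H r^T mod 2 one row at a time:
  s_1 = 1 + 1 + 0 + 0 = 2 ≡ 0 (mod 2).
  s_2 = 0 + 1 + 0 + 0 = 1 ≡ 1 (mod 2).
  s_3 = 1 + 1 + 1 + 0 = 3 ≡ 1 (mod 2).
s = (0, 1, 1)^T — this equals column 3 of H (binary 011), so error is at position 3.
Correct: flip bit 3 of r = 1011100 to get c = 1001100.


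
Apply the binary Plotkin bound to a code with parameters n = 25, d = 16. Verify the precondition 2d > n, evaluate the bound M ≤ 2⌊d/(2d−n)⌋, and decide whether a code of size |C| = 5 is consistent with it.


Plotkin bound M ≤ 4; given |C| = 5 > bound (violated).

Check applicability: 2d = 32, n = 25.
2d − n = 7 > 0, so Plotkin applies.
Compute d/(2d−n) = 16/7 ≈ 2.2857.
⌊d/(2d−n)⌋ = 2.
Plotkin bound: M ≤ 2·2 = 4.
Given |C| = 5, check: VIOLATED.
This |C| is above the Plotkin bound, so no binary code with n = 25, d = 16 and 5 codewords exists.


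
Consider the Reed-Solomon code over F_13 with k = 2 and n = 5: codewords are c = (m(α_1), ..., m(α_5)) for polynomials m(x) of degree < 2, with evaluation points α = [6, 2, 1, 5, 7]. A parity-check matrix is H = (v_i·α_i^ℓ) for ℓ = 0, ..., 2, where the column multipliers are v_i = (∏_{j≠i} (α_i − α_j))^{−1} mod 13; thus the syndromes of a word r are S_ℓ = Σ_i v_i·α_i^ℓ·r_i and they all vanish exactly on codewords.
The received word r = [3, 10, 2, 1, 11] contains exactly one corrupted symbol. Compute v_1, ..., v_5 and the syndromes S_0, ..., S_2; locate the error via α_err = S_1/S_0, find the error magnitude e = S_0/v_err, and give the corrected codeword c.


S = (10, 11, 3), error at position 4, error magnitude e = 6, c = [3, 10, 2, 8, 11].

Step 1: column multipliers v_i = (∏_{j≠i}(α_i − α_j))^{−1} mod 13.
  i = 1 (α = 6): (6−2)(6−1)(6−5)(6−7) = 4·5·1·(−1) = −20 ≡ 6, so v_1 = 6^{−1} = 11 (mod 13).
  i = 2 (α = 2): (2−6)(2−1)(2−5)(2−7) = (−4)·1·(−3)·(−5) = −60 ≡ 5, so v_2 = 5^{−1} = 8 (mod 13).
  i = 3 (α = 1): (1−6)(1−2)(1−5)(1−7) = (−5)·(−1)·(−4)·(−6) = 120 ≡ 3, so v_3 = 3^{−1} = 9 (mod 13).
  i = 4 (α = 5): (5−6)(5−2)(5−1)(5−7) = (−1)·3·4·(−2) = 24 ≡ 11, so v_4 = 11^{−1} = 6 (mod 13).
  i = 5 (α = 7): (7−6)(7−2)(7−1)(7−5) = 1·5·6·2 = 60 ≡ 8, so v_5 = 8^{−1} = 5 (mod 13).
  v = [11, 8, 9, 6, 5].
Step 2: syndromes of r = [3, 10, 2, 1, 11] (all sums mod 13).
  S_0 = Σ v_i r_i = 11·3 + 8·10 + 9·2 + 6·1 + 5·11 = 192 ≡ 10.
  S_1 = Σ v_i α_i r_i = 11·6·3 + 8·2·10 + 9·1·2 + 6·5·1 + 5·7·11 = 791 ≡ 11.
  α_i^2 mod 13 = [10, 4, 1, 12, 10].
  S_2 = Σ v_i α_i^2 r_i = 11·10·3 + 8·4·10 + 9·1·2 + 6·12·1 + 5·10·11 = 1290 ≡ 3.
  S = (10, 11, 3) ≠ 0, so r is not a codeword (an error is present).
Step 3: locate the error. For a single error e at position i, S_ℓ = v_i·e·α_i^ℓ, so α_err = S_1/S_0.
  S_0^{−1} = 10^{−1} = 4 (mod 13), so α_err = 11·4 = 44 ≡ 5 = α_4. Error position i = 4.
  Consistency check: S_2/S_1 = 3·6 = 18 ≡ 5 = α_err ✓ (single-error assumption holds).
Step 4: error magnitude e = S_0/v_4 = S_0·∏_{j≠4}(α_4 − α_j) = 10·11 = 110 ≡ 6 (mod 13).
Step 5: correct position 4: c_4 = r_4 − e = 1 − 6 ≡ 8 (mod 13). Hence c = [3, 10, 2, 8, 11].
  Check: interpolating c through the α_i gives m(x) = 7 + 8·x (degree < 2) with m(α_i) = c_i for every i, so c is indeed a codeword.


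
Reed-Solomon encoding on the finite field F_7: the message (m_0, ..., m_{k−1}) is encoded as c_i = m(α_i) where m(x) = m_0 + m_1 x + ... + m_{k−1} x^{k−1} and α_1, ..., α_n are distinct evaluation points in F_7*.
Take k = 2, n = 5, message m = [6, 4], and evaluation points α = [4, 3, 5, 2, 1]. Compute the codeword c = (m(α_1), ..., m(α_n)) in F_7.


c = [1, 4, 5, 0, 3]

Message polynomial: m(x) = 6 + 4·x (mod 7).
For each evaluation point α_i, compute m(α_i) mod 7:
  α_1 = 4: Horner steps 4 → 1, so m(4) = 1.
  α_2 = 3: Horner steps 4 → 4, so m(3) = 4.
  α_3 = 5: Horner steps 4 → 5, so m(5) = 5.
  α_4 = 2: Horner steps 4 → 0, so m(2) = 0.
  α_5 = 1: Horner steps 4 → 3, so m(1) = 3.
Codeword c = [1, 4, 5, 0, 3] ∈ F_7^5.


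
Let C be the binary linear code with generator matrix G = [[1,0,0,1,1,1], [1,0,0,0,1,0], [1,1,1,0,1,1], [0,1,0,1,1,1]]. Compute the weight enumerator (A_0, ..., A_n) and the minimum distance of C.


Weight distribution: A_0 = 1, A_2 = 4, A_3 = 6, A_4 = 3, A_5 = 2. Minimum distance d = 2.

Enumerate all 2^4 = 16 messages m ∈ F_2^4.
For each, compute codeword c = mG in F_2^6, then tally its weight.
  m = 0000 → c = 000000, weight = 0.
  m = 1000 → c = 100111, weight = 4.
  m = 0100 → c = 100010, weight = 2.
  m = 1100 → c = 000101, weight = 2.
  m = 0010 → c = 111011, weight = 5.
  m = 1010 → c = 011100, weight = 3.
  m = 0110 → c = 011001, weight = 3.
  m = 1110 → c = 111110, weight = 5.
  m = 0001 → c = 010111, weight = 4.
  m = 1001 → c = 110000, weight = 2.
  m = 0101 → c = 110101, weight = 4.
  m = 1101 → c = 010010, weight = 2.
  m = 0011 → c = 101100, weight = 3.
  m = 1011 → c = 001011, weight = 3.
  m = 0111 → c = 001110, weight = 3.
  m = 1111 → c = 101001, weight = 3.
Tally weights:
  weight 0: 1 codewords.
  weight 2: 4 codewords.
  weight 3: 6 codewords.
  weight 4: 3 codewords.
  weight 5: 2 codewords.
Minimum distance d = smallest w > 0 with A_w > 0 = 2.
Sanity: Σ A_w = 16 = 2^4 = 16 ✓.


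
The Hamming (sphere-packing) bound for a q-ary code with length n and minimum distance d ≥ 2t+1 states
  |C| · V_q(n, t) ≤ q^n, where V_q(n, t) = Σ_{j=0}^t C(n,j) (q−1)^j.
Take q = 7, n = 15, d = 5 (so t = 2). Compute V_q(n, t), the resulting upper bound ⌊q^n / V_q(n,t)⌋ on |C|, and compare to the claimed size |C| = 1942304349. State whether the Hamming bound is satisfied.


V_q(n, t) = 3871, q^n = 4747561509943, Hamming bound = 1226443169, |C| = 1942304349 > bound (violated).

Step 1: Compute V_q(n, t) = Σ_{j=0}^2 C(n, j) (q−1)^j.
  j = 0: C(15,0)·(6)^0 = 1·1 = 1.
  j = 1: C(15,1)·(6)^1 = 15·6 = 90.
  j = 2: C(15,2)·(6)^2 = 105·36 = 3780.
  V_q(n, t) = 1 + 90 + 3780 = 3871.
Step 2: q^n = 7^15 = 4747561509943.
Step 3: Hamming bound ⌊q^n / V_q(n,t)⌋ = ⌊4747561509943/3871⌋ = 1226443169.
Step 4: Compare |C| = 1942304349 to 1226443169: violated.
The claimed |C| lies above the Hamming bound, so no 7-ary code of length 15 with d ≥ 5 can have 1942304349 codewords.


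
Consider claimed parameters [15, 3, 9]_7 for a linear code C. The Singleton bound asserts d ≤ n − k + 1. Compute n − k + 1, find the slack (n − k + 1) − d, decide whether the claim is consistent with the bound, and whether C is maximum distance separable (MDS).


Singleton RHS = n − k + 1 = 13, slack = 4, bound satisfied, not MDS.

Singleton bound: d ≤ n − k + 1.
Here n = 15, k = 3, so n − k + 1 = 13.
Given d = 9, check d ≤ 13: YES.
Slack = (n − k + 1) − d = 4.
The code is NOT MDS (slack = 4 > 0).
Description: the claimed parameters are [15, 3, 9]_7; such a code would be non-MDS.


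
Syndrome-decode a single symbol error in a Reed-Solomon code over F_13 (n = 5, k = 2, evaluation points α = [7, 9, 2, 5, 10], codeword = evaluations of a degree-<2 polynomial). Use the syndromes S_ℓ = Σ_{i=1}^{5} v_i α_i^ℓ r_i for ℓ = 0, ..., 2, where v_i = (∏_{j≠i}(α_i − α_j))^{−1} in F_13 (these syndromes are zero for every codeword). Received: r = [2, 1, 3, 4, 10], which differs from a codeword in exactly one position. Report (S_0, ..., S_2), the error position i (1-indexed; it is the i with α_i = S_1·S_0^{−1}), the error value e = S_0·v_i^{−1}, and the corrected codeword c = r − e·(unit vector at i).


S = (4, 2, 1), error at position 1, error magnitude e = 6, c = [9, 1, 3, 4, 10].

Step 1: column multipliers v_i = (∏_{j≠i}(α_i − α_j))^{−1} mod 13.
  i = 1 (α = 7): (7−9)(7−2)(7−5)(7−10) = (−2)·5·2·(−3) = 60 ≡ 8, so v_1 = 8^{−1} = 5 (mod 13).
  i = 2 (α = 9): (9−7)(9−2)(9−5)(9−10) = 2·7·4·(−1) = −56 ≡ 9, so v_2 = 9^{−1} = 3 (mod 13).
  i = 3 (α = 2): (2−7)(2−9)(2−5)(2−10) = (−5)·(−7)·(−3)·(−8) = 840 ≡ 8, so v_3 = 8^{−1} = 5 (mod 13).
  i = 4 (α = 5): (5−7)(5−9)(5−2)(5−10) = (−2)·(−4)·3·(−5) = −120 ≡ 10, so v_4 = 10^{−1} = 4 (mod 13).
  i = 5 (α = 10): (10−7)(10−9)(10−2)(10−5) = 3·1·8·5 = 120 ≡ 3, so v_5 = 3^{−1} = 9 (mod 13).
  v = [5, 3, 5, 4, 9].
Step 2: syndromes of r = [2, 1, 3, 4, 10] (all sums mod 13).
  S_0 = Σ v_i r_i = 5·2 + 3·1 + 5·3 + 4·4 + 9·10 = 134 ≡ 4.
  S_1 = Σ v_i α_i r_i = 5·7·2 + 3·9·1 + 5·2·3 + 4·5·4 + 9·10·10 = 1107 ≡ 2.
  α_i^2 mod 13 = [10, 3, 4, 12, 9].
  S_2 = Σ v_i α_i^2 r_i = 5·10·2 + 3·3·1 + 5·4·3 + 4·12·4 + 9·9·10 = 1171 ≡ 1.
  S = (4, 2, 1) ≠ 0, so r is not a codeword (an error is present).
Step 3: locate the error. For a single error e at position i, S_ℓ = v_i·e·α_i^ℓ, so α_err = S_1/S_0.
  S_0^{−1} = 4^{−1} = 10 (mod 13), so α_err = 2·10 = 20 ≡ 7 = α_1. Error position i = 1.
  Consistency check: S_2/S_1 = 1·7 = 7 ≡ 7 = α_err ✓ (single-error assumption holds).
Step 4: error magnitude e = S_0/v_1 = S_0·∏_{j≠1}(α_1 − α_j) = 4·8 = 32 ≡ 6 (mod 13).
Step 5: correct position 1: c_1 = r_1 − e = 2 − 6 ≡ 9 (mod 13). Hence c = [9, 1, 3, 4, 10].
  Check: interpolating c through the α_i gives m(x) = 11 + 9·x (degree < 2) with m(α_i) = c_i for every i, so c is indeed a codeword.


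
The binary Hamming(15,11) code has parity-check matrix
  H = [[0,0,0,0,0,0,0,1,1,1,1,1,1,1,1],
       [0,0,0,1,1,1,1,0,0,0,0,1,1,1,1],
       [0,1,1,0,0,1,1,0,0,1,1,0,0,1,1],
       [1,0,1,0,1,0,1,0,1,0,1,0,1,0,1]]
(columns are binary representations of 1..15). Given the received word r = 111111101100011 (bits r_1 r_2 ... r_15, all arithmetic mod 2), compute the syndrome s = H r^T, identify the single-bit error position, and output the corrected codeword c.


s = (0, 0, 1, 0)^T, error position = 2, corrected codeword c = 101111101100011

Compute s = H r^T mod 2 one row at a time:
  s_1 = 0 + 1 + 1 + 0 + 0 + 0 + 1 + 1 = 4 ≡ 0 (mod 2).
  s_2 = 1 + 1 + 1 + 1 + 0 + 0 + 1 + 1 = 6 ≡ 0 (mod 2).
  s_3 = 1 + 1 + 1 + 1 + 1 + 0 + 1 + 1 = 7 ≡ 1 (mod 2).
  s_4 = 1 + 1 + 1 + 1 + 1 + 0 + 0 + 1 = 6 ≡ 0 (mod 2).
s = (0, 0, 1, 0)^T — this equals column 2 of H (binary 0010), so error is at position 2.
Correct: flip bit 2 of r = 111111101100011 to get c = 101111101100011.


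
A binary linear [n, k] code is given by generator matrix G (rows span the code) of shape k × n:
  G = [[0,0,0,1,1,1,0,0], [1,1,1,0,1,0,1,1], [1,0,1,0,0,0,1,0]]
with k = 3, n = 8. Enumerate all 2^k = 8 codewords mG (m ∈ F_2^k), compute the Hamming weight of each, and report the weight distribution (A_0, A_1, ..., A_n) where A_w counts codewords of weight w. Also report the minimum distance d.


Weight distribution: A_0 = 1, A_3 = 3, A_4 = 1, A_6 = 2, A_7 = 1. Minimum distance d = 3.

Enumerate all 2^3 = 8 messages m ∈ F_2^3.
For each, compute codeword c = mG in F_2^8, then tally its weight.
  m = 000 → c = 00000000, weight = 0.
  m = 100 → c = 00011100, weight = 3.
  m = 010 → c = 11101011, weight = 6.
  m = 110 → c = 11110111, weight = 7.
  m = 001 → c = 10100010, weight = 3.
  m = 101 → c = 10111110, weight = 6.
  m = 011 → c = 01001001, weight = 3.
  m = 111 → c = 01010101, weight = 4.
Tally weights:
  weight 0: 1 codewords.
  weight 3: 3 codewords.
  weight 4: 1 codewords.
  weight 6: 2 codewords.
  weight 7: 1 codewords.
Minimum distance d = smallest w > 0 with A_w > 0 = 3.
Sanity: Σ A_w = 8 = 2^3 = 8 ✓.


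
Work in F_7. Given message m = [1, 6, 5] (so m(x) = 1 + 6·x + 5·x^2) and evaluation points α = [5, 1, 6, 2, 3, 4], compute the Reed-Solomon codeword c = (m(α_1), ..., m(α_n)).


c = [2, 5, 0, 5, 1, 0]

Message polynomial: m(x) = 1 + 6·x + 5·x^2 (mod 7).
For each evaluation point α_i, compute m(α_i) mod 7:
  α_1 = 5: Horner steps 5 → 3 → 2, so m(5) = 2.
  α_2 = 1: Horner steps 5 → 4 → 5, so m(1) = 5.
  α_3 = 6: Horner steps 5 → 1 → 0, so m(6) = 0.
  α_4 = 2: Horner steps 5 → 2 → 5, so m(2) = 5.
  α_5 = 3: Horner steps 5 → 0 → 1, so m(3) = 1.
  α_6 = 4: Horner steps 5 → 5 → 0, so m(4) = 0.
Codeword c = [2, 5, 0, 5, 1, 0] ∈ F_7^6.


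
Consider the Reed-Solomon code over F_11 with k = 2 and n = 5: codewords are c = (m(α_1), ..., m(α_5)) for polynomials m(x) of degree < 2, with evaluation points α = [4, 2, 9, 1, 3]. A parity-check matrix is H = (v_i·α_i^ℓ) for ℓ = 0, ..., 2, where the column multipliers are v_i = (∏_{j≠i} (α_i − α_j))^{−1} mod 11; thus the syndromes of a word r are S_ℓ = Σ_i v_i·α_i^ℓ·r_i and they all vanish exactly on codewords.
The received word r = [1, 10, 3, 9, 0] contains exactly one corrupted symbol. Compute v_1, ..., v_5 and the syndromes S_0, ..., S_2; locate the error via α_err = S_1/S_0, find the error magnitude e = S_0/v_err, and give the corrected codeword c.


S = (1, 9, 4), error at position 3, error magnitude e = 8, c = [1, 10, 6, 9, 0].

Step 1: column multipliers v_i = (∏_{j≠i}(α_i − α_j))^{−1} mod 11.
  i = 1 (α = 4): (4−2)(4−9)(4−1)(4−3) = 2·(−5)·3·1 = −30 ≡ 3, so v_1 = 3^{−1} = 4 (mod 11).
  i = 2 (α = 2): (2−4)(2−9)(2−1)(2−3) = (−2)·(−7)·1·(−1) = −14 ≡ 8, so v_2 = 8^{−1} = 7 (mod 11).
  i = 3 (α = 9): (9−4)(9−2)(9−1)(9−3) = 5·7·8·6 = 1680 ≡ 8, so v_3 = 8^{−1} = 7 (mod 11).
  i = 4 (α = 1): (1−4)(1−2)(1−9)(1−3) = (−3)·(−1)·(−8)·(−2) = 48 ≡ 4, so v_4 = 4^{−1} = 3 (mod 11).
  i = 5 (α = 3): (3−4)(3−2)(3−9)(3−1) = (−1)·1·(−6)·2 = 12 ≡ 1, so v_5 = 1^{−1} = 1 (mod 11).
  v = [4, 7, 7, 3, 1].
Step 2: syndromes of r = [1, 10, 3, 9, 0] (all sums mod 11).
  S_0 = Σ v_i r_i = 4·1 + 7·10 + 7·3 + 3·9 + 1·0 = 122 ≡ 1.
  S_1 = Σ v_i α_i r_i = 4·4·1 + 7·2·10 + 7·9·3 + 3·1·9 + 1·3·0 = 372 ≡ 9.
  α_i^2 mod 11 = [5, 4, 4, 1, 9].
  S_2 = Σ v_i α_i^2 r_i = 4·5·1 + 7·4·10 + 7·4·3 + 3·1·9 + 1·9·0 = 411 ≡ 4.
  S = (1, 9, 4) ≠ 0, so r is not a codeword (an error is present).
Step 3: locate the error. For a single error e at position i, S_ℓ = v_i·e·α_i^ℓ, so α_err = S_1/S_0.
  S_0^{−1} = 1^{−1} = 1 (mod 11), so α_err = 9·1 = 9 ≡ 9 = α_3. Error position i = 3.
  Consistency check: S_2/S_1 = 4·5 = 20 ≡ 9 = α_err ✓ (single-error assumption holds).
Step 4: error magnitude e = S_0/v_3 = S_0·∏_{j≠3}(α_3 − α_j) = 1·8 = 8 ≡ 8 (mod 11).
Step 5: correct position 3: c_3 = r_3 − e = 3 − 8 ≡ 6 (mod 11). Hence c = [1, 10, 6, 9, 0].
  Check: interpolating c through the α_i gives m(x) = 8 + 1·x (degree < 2) with m(α_i) = c_i for every i, so c is indeed a codeword.


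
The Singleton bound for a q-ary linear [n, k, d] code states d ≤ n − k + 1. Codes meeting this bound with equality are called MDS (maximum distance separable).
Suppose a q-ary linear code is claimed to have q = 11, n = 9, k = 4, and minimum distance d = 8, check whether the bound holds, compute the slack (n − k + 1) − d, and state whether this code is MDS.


Singleton RHS = n − k + 1 = 6, slack = -2, bound violated (no such code; not MDS).

Singleton bound: d ≤ n − k + 1.
Here n = 9, k = 4, so n − k + 1 = 6.
Given d = 8, check d ≤ 6: NO.
Slack = (n − k + 1) − d = -2.
The slack is negative: d = 8 exceeds n − k + 1 = 6 by 2, so the Singleton bound is violated and no linear [9, 4, 8]_11 code can exist. In particular it is not MDS (MDS requires d = n − k + 1 exactly).
Description: the claimed parameters are [9, 4, 8]_11; such a code would be impossible (violates the Singleton bound).


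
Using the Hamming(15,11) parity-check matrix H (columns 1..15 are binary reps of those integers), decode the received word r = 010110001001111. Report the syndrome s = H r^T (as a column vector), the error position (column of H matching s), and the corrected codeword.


s = (1, 0, 1, 0)^T, error position = 10, corrected codeword c = 010110001101111

Compute s = H r^T mod 2 one row at a time:
  s_1 = 0 + 1 + 0 + 0 + 1 + 1 + 1 + 1 = 5 ≡ 1 (mod 2).
  s_2 = 1 + 1 + 0 + 0 + 1 + 1 + 1 + 1 = 6 ≡ 0 (mod 2).
  s_3 = 1 + 0 + 0 + 0 + 0 + 0 + 1 + 1 = 3 ≡ 1 (mod 2).
  s_4 = 0 + 0 + 1 + 0 + 1 + 0 + 1 + 1 = 4 ≡ 0 (mod 2).
s = (1, 0, 1, 0)^T — this equals column 10 of H (binary 1010), so error is at position 10.
Correct: flip bit 10 of r = 010110001001111 to get c = 010110001101111.


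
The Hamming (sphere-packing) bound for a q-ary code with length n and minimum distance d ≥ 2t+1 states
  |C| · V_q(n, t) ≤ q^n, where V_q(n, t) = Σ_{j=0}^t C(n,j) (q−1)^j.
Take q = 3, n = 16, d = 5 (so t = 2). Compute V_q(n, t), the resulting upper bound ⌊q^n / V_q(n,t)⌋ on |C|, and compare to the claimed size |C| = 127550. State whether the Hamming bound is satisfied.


V_q(n, t) = 513, q^n = 43046721, Hamming bound = 83911, |C| = 127550 > bound (violated).

Step 1: Compute V_q(n, t) = Σ_{j=0}^2 C(n, j) (q−1)^j.
  j = 0: C(16,0)·(2)^0 = 1·1 = 1.
  j = 1: C(16,1)·(2)^1 = 16·2 = 32.
  j = 2: C(16,2)·(2)^2 = 120·4 = 480.
  V_q(n, t) = 1 + 32 + 480 = 513.
Step 2: q^n = 3^16 = 43046721.
Step 3: Hamming bound ⌊q^n / V_q(n,t)⌋ = ⌊43046721/513⌋ = 83911.
Step 4: Compare |C| = 127550 to 83911: violated.
The claimed |C| lies above the Hamming bound, so no 3-ary code of length 16 with d ≥ 5 can have 127550 codewords.


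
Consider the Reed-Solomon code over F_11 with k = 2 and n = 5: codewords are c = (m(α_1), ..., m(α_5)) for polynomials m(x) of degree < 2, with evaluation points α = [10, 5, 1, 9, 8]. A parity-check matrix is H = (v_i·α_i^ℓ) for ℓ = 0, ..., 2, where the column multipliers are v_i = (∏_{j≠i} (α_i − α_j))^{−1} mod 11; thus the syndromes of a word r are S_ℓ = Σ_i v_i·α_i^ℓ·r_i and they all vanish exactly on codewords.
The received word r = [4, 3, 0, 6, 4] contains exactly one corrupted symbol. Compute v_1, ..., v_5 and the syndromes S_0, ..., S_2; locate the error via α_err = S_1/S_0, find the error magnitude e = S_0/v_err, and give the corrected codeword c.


S = (2, 5, 7), error at position 5, error magnitude e = 7, c = [4, 3, 0, 6, 8].

Step 1: column multipliers v_i = (∏_{j≠i}(α_i − α_j))^{−1} mod 11.
  i = 1 (α = 10): (10−5)(10−1)(10−9)(10−8) = 5·9·1·2 = 90 ≡ 2, so v_1 = 2^{−1} = 6 (mod 11).
  i = 2 (α = 5): (5−10)(5−1)(5−9)(5−8) = (−5)·4·(−4)·(−3) = −240 ≡ 2, so v_2 = 2^{−1} = 6 (mod 11).
  i = 3 (α = 1): (1−10)(1−5)(1−9)(1−8) = (−9)·(−4)·(−8)·(−7) = 2016 ≡ 3, so v_3 = 3^{−1} = 4 (mod 11).
  i = 4 (α = 9): (9−10)(9−5)(9−1)(9−8) = (−1)·4·8·1 = −32 ≡ 1, so v_4 = 1^{−1} = 1 (mod 11).
  i = 5 (α = 8): (8−10)(8−5)(8−1)(8−9) = (−2)·3·7·(−1) = 42 ≡ 9, so v_5 = 9^{−1} = 5 (mod 11).
  v = [6, 6, 4, 1, 5].
Step 2: syndromes of r = [4, 3, 0, 6, 4] (all sums mod 11).
  S_0 = Σ v_i r_i = 6·4 + 6·3 + 4·0 + 1·6 + 5·4 = 68 ≡ 2.
  S_1 = Σ v_i α_i r_i = 6·10·4 + 6·5·3 + 4·1·0 + 1·9·6 + 5·8·4 = 544 ≡ 5.
  α_i^2 mod 11 = [1, 3, 1, 4, 9].
  S_2 = Σ v_i α_i^2 r_i = 6·1·4 + 6·3·3 + 4·1·0 + 1·4·6 + 5·9·4 = 282 ≡ 7.
  S = (2, 5, 7) ≠ 0, so r is not a codeword (an error is present).
Step 3: locate the error. For a single error e at position i, S_ℓ = v_i·e·α_i^ℓ, so α_err = S_1/S_0.
  S_0^{−1} = 2^{−1} = 6 (mod 11), so α_err = 5·6 = 30 ≡ 8 = α_5. Error position i = 5.
  Consistency check: S_2/S_1 = 7·9 = 63 ≡ 8 = α_err ✓ (single-error assumption holds).
Step 4: error magnitude e = S_0/v_5 = S_0·∏_{j≠5}(α_5 − α_j) = 2·9 = 18 ≡ 7 (mod 11).
Step 5: correct position 5: c_5 = r_5 − e = 4 − 7 ≡ 8 (mod 11). Hence c = [4, 3, 0, 6, 8].
  Check: interpolating c through the α_i gives m(x) = 2 + 9·x (degree < 2) with m(α_i) = c_i for every i, so c is indeed a codeword.


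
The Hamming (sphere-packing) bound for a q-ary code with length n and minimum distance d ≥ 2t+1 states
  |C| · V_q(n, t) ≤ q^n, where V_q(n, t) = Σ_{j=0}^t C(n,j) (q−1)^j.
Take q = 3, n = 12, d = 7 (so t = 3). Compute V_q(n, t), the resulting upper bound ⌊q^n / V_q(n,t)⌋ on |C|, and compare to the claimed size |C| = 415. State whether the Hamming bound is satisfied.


V_q(n, t) = 2049, q^n = 531441, Hamming bound = 259, |C| = 415 > bound (violated).

Step 1: Compute V_q(n, t) = Σ_{j=0}^3 C(n, j) (q−1)^j.
  j = 0: C(12,0)·(2)^0 = 1·1 = 1.
  j = 1: C(12,1)·(2)^1 = 12·2 = 24.
  j = 2: C(12,2)·(2)^2 = 66·4 = 264.
  j = 3: C(12,3)·(2)^3 = 220·8 = 1760.
  V_q(n, t) = 1 + 24 + 264 + 1760 = 2049.
Step 2: q^n = 3^12 = 531441.
Step 3: Hamming bound ⌊q^n / V_q(n,t)⌋ = ⌊531441/2049⌋ = 259.
Step 4: Compare |C| = 415 to 259: violated.
The claimed |C| lies above the Hamming bound, so no 3-ary code of length 12 with d ≥ 7 can have 415 codewords.


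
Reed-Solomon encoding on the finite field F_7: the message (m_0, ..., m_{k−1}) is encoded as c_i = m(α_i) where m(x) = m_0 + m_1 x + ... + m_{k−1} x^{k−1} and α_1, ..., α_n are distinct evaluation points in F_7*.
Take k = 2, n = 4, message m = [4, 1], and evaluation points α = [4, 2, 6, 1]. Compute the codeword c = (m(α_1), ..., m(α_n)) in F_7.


c = [1, 6, 3, 5]

Message polynomial: m(x) = 4 + 1·x (mod 7).
For each evaluation point α_i, compute m(α_i) mod 7:
  α_1 = 4: Horner steps 1 → 1, so m(4) = 1.
  α_2 = 2: Horner steps 1 → 6, so m(2) = 6.
  α_3 = 6: Horner steps 1 → 3, so m(6) = 3.
  α_4 = 1: Horner steps 1 → 5, so m(1) = 5.
Codeword c = [1, 6, 3, 5] ∈ F_7^4.


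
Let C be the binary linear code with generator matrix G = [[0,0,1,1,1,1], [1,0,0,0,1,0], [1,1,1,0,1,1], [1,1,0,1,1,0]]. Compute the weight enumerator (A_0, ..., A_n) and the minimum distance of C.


Weight distribution: A_0 = 1, A_1 = 2, A_2 = 2, A_3 = 4, A_4 = 5, A_5 = 2. Minimum distance d = 1.

Enumerate all 2^4 = 16 messages m ∈ F_2^4.
For each, compute codeword c = mG in F_2^6, then tally its weight.
  m = 0000 → c = 000000, weight = 0.
  m = 1000 → c = 001111, weight = 4.
  m = 0100 → c = 100010, weight = 2.
  m = 1100 → c = 101101, weight = 4.
  m = 0010 → c = 111011, weight = 5.
  m = 1010 → c = 110100, weight = 3.
  m = 0110 → c = 011001, weight = 3.
  m = 1110 → c = 010110, weight = 3.
  m = 0001 → c = 110110, weight = 4.
  m = 1001 → c = 111001, weight = 4.
  m = 0101 → c = 010100, weight = 2.
  m = 1101 → c = 011011, weight = 4.
  m = 0011 → c = 001101, weight = 3.
  m = 1011 → c = 000010, weight = 1.
  m = 0111 → c = 101111, weight = 5.
  m = 1111 → c = 100000, weight = 1.
Tally weights:
  weight 0: 1 codewords.
  weight 1: 2 codewords.
  weight 2: 2 codewords.
  weight 3: 4 codewords.
  weight 4: 5 codewords.
  weight 5: 2 codewords.
Minimum distance d = smallest w > 0 with A_w > 0 = 1.
Sanity: Σ A_w = 16 = 2^4 = 16 ✓.


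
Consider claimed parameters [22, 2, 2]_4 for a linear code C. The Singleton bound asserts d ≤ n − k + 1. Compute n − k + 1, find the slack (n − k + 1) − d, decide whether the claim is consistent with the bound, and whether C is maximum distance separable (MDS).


Singleton RHS = n − k + 1 = 21, slack = 19, bound satisfied, not MDS.

Singleton bound: d ≤ n − k + 1.
Here n = 22, k = 2, so n − k + 1 = 21.
Given d = 2, check d ≤ 21: YES.
Slack = (n − k + 1) − d = 19.
The code is NOT MDS (slack = 19 > 0).
Description: the claimed parameters are [22, 2, 2]_4; such a code would be non-MDS.


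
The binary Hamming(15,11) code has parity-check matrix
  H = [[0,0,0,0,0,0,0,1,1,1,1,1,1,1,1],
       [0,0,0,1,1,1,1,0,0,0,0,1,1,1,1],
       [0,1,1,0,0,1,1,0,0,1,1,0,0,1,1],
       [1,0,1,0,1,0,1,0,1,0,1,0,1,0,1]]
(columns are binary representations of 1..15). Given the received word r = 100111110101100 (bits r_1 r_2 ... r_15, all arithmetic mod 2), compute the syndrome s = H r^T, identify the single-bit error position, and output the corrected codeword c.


s = (0, 0, 1, 0)^T, error position = 2, corrected codeword c = 110111110101100

Compute s = H r^T mod 2 one row at a time:
  s_1 = 1 + 0 + 1 + 0 + 1 + 1 + 0 + 0 = 4 ≡ 0 (mod 2).
  s_2 = 1 + 1 + 1 + 1 + 1 + 1 + 0 + 0 = 6 ≡ 0 (mod 2).
  s_3 = 0 + 0 + 1 + 1 + 1 + 0 + 0 + 0 = 3 ≡ 1 (mod 2).
  s_4 = 1 + 0 + 1 + 1 + 0 + 0 + 1 + 0 = 4 ≡ 0 (mod 2).
s = (0, 0, 1, 0)^T — this equals column 2 of H (binary 0010), so error is at position 2.
Correct: flip bit 2 of r = 100111110101100 to get c = 110111110101100.


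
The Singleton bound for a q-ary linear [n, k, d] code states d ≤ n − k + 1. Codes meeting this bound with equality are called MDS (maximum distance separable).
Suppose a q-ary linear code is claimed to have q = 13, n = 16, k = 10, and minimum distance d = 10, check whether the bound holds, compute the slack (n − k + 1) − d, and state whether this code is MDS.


Singleton RHS = n − k + 1 = 7, slack = -3, bound violated (no such code; not MDS).

Singleton bound: d ≤ n − k + 1.
Here n = 16, k = 10, so n − k + 1 = 7.
Given d = 10, check d ≤ 7: NO.
Slack = (n − k + 1) − d = -3.
The slack is negative: d = 10 exceeds n − k + 1 = 7 by 3, so the Singleton bound is violated and no linear [16, 10, 10]_13 code can exist. In particular it is not MDS (MDS requires d = n − k + 1 exactly).
Description: the claimed parameters are [16, 10, 10]_13; such a code would be impossible (violates the Singleton bound).


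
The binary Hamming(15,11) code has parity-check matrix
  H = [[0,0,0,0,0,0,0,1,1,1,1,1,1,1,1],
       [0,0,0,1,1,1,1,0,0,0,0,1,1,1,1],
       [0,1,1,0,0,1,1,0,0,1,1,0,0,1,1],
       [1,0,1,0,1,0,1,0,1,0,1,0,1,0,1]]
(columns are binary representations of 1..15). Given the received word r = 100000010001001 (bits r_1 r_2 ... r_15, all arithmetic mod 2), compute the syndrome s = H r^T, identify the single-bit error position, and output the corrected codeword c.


s = (1, 0, 1, 0)^T, error position = 10, corrected codeword c = 100000010101001

Compute s = H r^T mod 2 one row at a time:
  s_1 = 1 + 0 + 0 + 0 + 1 + 0 + 0 + 1 = 3 ≡ 1 (mod 2).
  s_2 = 0 + 0 + 0 + 0 + 1 + 0 + 0 + 1 = 2 ≡ 0 (mod 2).
  s_3 = 0 + 0 + 0 + 0 + 0 + 0 + 0 + 1 = 1 ≡ 1 (mod 2).
  s_4 = 1 + 0 + 0 + 0 + 0 + 0 + 0 + 1 = 2 ≡ 0 (mod 2).
s = (1, 0, 1, 0)^T — this equals column 10 of H (binary 1010), so error is at position 10.
Correct: flip bit 10 of r = 100000010001001 to get c = 100000010101001.
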